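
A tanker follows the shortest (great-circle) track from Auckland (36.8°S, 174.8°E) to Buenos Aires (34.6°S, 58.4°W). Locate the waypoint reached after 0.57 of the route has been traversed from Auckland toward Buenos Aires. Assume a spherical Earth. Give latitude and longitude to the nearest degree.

≈ (57°S, 108°W)

Write both endpoints as unit vectors p₁, p₂ with components (cos φ cos λ, cos φ sin λ, sin φ).
The central angle between the endpoints is δ = arccos(p₁·p₂) ≈ 1.625 rad (93.1°).
Interpolate at f = 0.57 with slerp weights a = sin((1−f)δ)/sin δ ≈ 0.644, b = sin(fδ)/sin δ ≈ 0.801.
p = a·p₁ + b·p₂ ≈ (-0.168, -0.515, -0.841); φ = arcsin(p_z) ≈ -57.21°, λ = atan2(p_y, p_x) ≈ -108.13°.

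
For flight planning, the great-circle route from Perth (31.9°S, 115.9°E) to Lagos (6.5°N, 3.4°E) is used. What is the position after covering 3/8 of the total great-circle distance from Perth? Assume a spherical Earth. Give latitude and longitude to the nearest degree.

≈ 27°S, 67°E

From cos δ = sin φ₁ sin φ₂ + cos φ₁ cos φ₂ cos Δλ, the central angle is δ ≈ 1.963 rad (112.5°).
Interpolate at f = 3/8 with slerp weights a = sin((1−f)δ)/sin δ ≈ 1.019, b = sin(fδ)/sin δ ≈ 0.727.
p = a·p₁ + b·p₂ ≈ (0.343, 0.821, -0.456); φ = arcsin(p_z) ≈ -27.14°, λ = atan2(p_y, p_x) ≈ 67.33°.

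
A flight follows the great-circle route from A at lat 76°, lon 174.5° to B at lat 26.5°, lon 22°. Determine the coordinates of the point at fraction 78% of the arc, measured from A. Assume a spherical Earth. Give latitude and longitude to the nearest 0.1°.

Convert each endpoint to a unit vector on the sphere (x = cos φ cos λ, y = cos φ sin λ, z = sin φ).
The central angle between the endpoints is δ = arccos(p₁·p₂) ≈ 1.328 rad (76.1°).
Interpolate at f = 0.78 with slerp weights a = sin((1−f)δ)/sin δ ≈ 0.297, b = sin(fδ)/sin δ ≈ 0.886.
p = a·p₁ + b·p₂ ≈ (0.664, 0.304, 0.683); φ = arcsin(p_z) ≈ 43.10°, λ = atan2(p_y, p_x) ≈ 24.60°.

≈ lat 43.1°, lon 24.6°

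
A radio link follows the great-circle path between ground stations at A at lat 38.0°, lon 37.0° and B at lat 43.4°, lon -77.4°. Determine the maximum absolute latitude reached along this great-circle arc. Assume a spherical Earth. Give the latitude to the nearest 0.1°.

≈ 57.9°

The great circle lies in the plane with unit normal n̂ = (p₁ × p₂)/|p₁ × p₂|.
Here n̂_z ≈ -0.531; the vertex latitude is φ_max = arccos|n̂_z| ≈ 57.9°.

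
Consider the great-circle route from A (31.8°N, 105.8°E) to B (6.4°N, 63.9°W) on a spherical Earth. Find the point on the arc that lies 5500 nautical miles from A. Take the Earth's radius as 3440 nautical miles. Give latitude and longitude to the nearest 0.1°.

≈ (53.2°N, 46.4°W)

Write both endpoints as unit vectors p₁, p₂ with components (cos φ cos λ, cos φ sin λ, sin φ).
The central angle between the endpoints is δ = arccos(p₁·p₂) ≈ 2.453 rad (140.6°). The total great-circle distance is δ·R ≈ 2.453 × 3440 ≈ 8439 nmi, so the target fraction is f = 5500/8439 ≈ 0.652.
Interpolate at f ≈ 0.652 with slerp weights a = sin((1−f)δ)/sin δ ≈ 1.187, b = sin(fδ)/sin δ ≈ 1.573.
p = a·p₁ + b·p₂ ≈ (0.413, -0.433, 0.801); φ = arcsin(p_z) ≈ 53.21°, λ = atan2(p_y, p_x) ≈ -46.37°.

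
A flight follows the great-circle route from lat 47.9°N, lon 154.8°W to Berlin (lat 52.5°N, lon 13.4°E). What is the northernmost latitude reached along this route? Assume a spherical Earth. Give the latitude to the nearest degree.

≈ 85°N

The great circle lies in the plane with unit normal n̂ = (p₁ × p₂)/|p₁ × p₂|.
Here n̂_z ≈ +0.085; the vertex latitude is φ_max = arccos|n̂_z| ≈ 85.1°.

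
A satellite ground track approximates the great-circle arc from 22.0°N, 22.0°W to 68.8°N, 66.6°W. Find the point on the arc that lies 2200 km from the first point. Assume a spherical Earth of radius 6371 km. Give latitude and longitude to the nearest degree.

Write both endpoints as unit vectors p₁, p₂ with components (cos φ cos λ, cos φ sin λ, sin φ).
The central angle between the endpoints is δ = arccos(p₁·p₂) ≈ 0.942 rad (54.0°). The total great-circle distance is δ·R ≈ 0.942 × 6371 ≈ 6003 km, so the target fraction is f = 2200/6003 ≈ 0.366.
Interpolate at f ≈ 0.366 with slerp weights a = sin((1−f)δ)/sin δ ≈ 0.695, b = sin(fδ)/sin δ ≈ 0.418.
p = a·p₁ + b·p₂ ≈ (0.657, -0.380, 0.650); φ = arcsin(p_z) ≈ 40.58°, λ = atan2(p_y, p_x) ≈ -30.04°.

≈ 41°N, 30°W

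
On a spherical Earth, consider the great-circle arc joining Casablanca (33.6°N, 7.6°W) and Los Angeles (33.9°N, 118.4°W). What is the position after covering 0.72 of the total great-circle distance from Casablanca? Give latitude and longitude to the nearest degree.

≈ 46°N, 91°W

Write both endpoints as unit vectors p₁, p₂ with components (cos φ cos λ, cos φ sin λ, sin φ).
The central angle between the endpoints is δ = arccos(p₁·p₂) ≈ 1.508 rad (86.4°).
Interpolate at f = 0.72 with slerp weights a = sin((1−f)δ)/sin δ ≈ 0.411, b = sin(fδ)/sin δ ≈ 0.886.
p = a·p₁ + b·p₂ ≈ (-0.011, -0.692, 0.722); φ = arcsin(p_z) ≈ 46.18°, λ = atan2(p_y, p_x) ≈ -90.91°.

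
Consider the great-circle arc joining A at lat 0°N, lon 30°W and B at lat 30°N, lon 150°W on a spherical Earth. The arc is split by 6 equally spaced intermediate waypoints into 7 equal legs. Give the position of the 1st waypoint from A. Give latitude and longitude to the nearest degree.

≈ lat 9°N, lon 44°W

Convert each endpoint to a unit vector on the sphere (x = cos φ cos λ, y = cos φ sin λ, z = sin φ).
The central angle between the endpoints is δ = arccos(p₁·p₂) ≈ 2.019 rad (115.7°).
Interpolate at f = 1/7 with slerp weights a = sin((1−f)δ)/sin δ ≈ 1.095, b = sin(fδ)/sin δ ≈ 0.316.
p = a·p₁ + b·p₂ ≈ (0.712, -0.684, 0.158); φ = arcsin(p_z) ≈ 9.08°, λ = atan2(p_y, p_x) ≈ -43.86°.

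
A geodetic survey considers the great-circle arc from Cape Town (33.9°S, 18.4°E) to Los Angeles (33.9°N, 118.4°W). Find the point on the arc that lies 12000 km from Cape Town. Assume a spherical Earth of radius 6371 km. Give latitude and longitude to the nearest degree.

≈ 20°N, 80°W

Convert each endpoint to a unit vector on the sphere (x = cos φ cos λ, y = cos φ sin λ, z = sin φ).
The central angle between the endpoints is δ = arccos(p₁·p₂) ≈ 2.521 rad (144.4°). The total great-circle distance is δ·R ≈ 2.521 × 6371 ≈ 16059 km, so the target fraction is f = 12000/16059 ≈ 0.747.
Interpolate at f ≈ 0.747 with slerp weights a = sin((1−f)δ)/sin δ ≈ 1.022, b = sin(fδ)/sin δ ≈ 1.635.
p = a·p₁ + b·p₂ ≈ (0.160, -0.926, 0.342); φ = arcsin(p_z) ≈ 19.99°, λ = atan2(p_y, p_x) ≈ -80.23°.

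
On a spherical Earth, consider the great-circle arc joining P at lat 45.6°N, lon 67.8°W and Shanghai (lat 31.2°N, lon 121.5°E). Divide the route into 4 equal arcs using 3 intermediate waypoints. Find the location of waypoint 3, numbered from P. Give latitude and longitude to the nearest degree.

Convert each endpoint to a unit vector on the sphere (x = cos φ cos λ, y = cos φ sin λ, z = sin φ).
The central angle between the endpoints is δ = arccos(p₁·p₂) ≈ 1.793 rad (102.7°).
Interpolate at f = 3/4 with slerp weights a = sin((1−f)δ)/sin δ ≈ 0.444, b = sin(fδ)/sin δ ≈ 0.999.
p = a·p₁ + b·p₂ ≈ (-0.329, 0.441, 0.835); φ = arcsin(p_z) ≈ 56.62°, λ = atan2(p_y, p_x) ≈ 126.74°.

≈ lat 57°N, lon 127°E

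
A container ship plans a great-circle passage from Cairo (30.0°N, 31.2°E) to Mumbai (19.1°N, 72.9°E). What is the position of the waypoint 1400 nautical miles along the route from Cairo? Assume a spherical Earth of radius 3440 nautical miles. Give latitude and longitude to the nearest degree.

≈ 25°N, 57°E

Write both endpoints as unit vectors p₁, p₂ with components (cos φ cos λ, cos φ sin λ, sin φ).
The central angle between the endpoints is δ = arccos(p₁·p₂) ≈ 0.685 rad (39.2°). The total great-circle distance is δ·R ≈ 0.685 × 3440 ≈ 2355 nmi, so the target fraction is f = 1400/2355 ≈ 0.594.
Interpolate at f ≈ 0.594 with slerp weights a = sin((1−f)δ)/sin δ ≈ 0.433, b = sin(fδ)/sin δ ≈ 0.626.
p = a·p₁ + b·p₂ ≈ (0.495, 0.760, 0.422); φ = arcsin(p_z) ≈ 24.93°, λ = atan2(p_y, p_x) ≈ 56.91°.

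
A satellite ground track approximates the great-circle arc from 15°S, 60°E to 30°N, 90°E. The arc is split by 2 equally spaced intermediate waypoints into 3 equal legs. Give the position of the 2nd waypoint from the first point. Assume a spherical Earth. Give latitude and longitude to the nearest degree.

≈ 15°N, 79°E

From cos δ = sin φ₁ sin φ₂ + cos φ₁ cos φ₂ cos Δλ, the central angle is δ ≈ 0.933 rad (53.5°).
Interpolate at f = 2/3 with slerp weights a = sin((1−f)δ)/sin δ ≈ 0.381, b = sin(fδ)/sin δ ≈ 0.725.
p = a·p₁ + b·p₂ ≈ (0.184, 0.947, 0.264); φ = arcsin(p_z) ≈ 15.31°, λ = atan2(p_y, p_x) ≈ 79.00°.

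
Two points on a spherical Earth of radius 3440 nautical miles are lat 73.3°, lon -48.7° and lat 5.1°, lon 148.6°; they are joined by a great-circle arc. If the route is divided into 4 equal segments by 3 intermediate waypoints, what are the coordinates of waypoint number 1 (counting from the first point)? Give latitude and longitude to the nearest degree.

From cos δ = sin φ₁ sin φ₂ + cos φ₁ cos φ₂ cos Δλ, the central angle is δ ≈ 1.760 rad (100.8°).
Interpolate at f = 1/4 with slerp weights a = sin((1−f)δ)/sin δ ≈ 0.986, b = sin(fδ)/sin δ ≈ 0.434.
p = a·p₁ + b·p₂ ≈ (-0.182, 0.012, 0.983); φ = arcsin(p_z) ≈ 79.51°, λ = atan2(p_y, p_x) ≈ 176.18°.

≈ lat 80°, lon 176°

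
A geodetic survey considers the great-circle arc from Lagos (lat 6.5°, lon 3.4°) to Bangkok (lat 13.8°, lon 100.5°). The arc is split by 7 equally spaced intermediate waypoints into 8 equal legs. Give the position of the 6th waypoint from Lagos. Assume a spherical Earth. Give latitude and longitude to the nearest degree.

Write both endpoints as unit vectors p₁, p₂ with components (cos φ cos λ, cos φ sin λ, sin φ).
The central angle between the endpoints is δ = arccos(p₁·p₂) ≈ 1.663 rad (95.3°).
Interpolate at f = 6/8 with slerp weights a = sin((1−f)δ)/sin δ ≈ 0.406, b = sin(fδ)/sin δ ≈ 0.952.
p = a·p₁ + b·p₂ ≈ (0.234, 0.933, 0.273); φ = arcsin(p_z) ≈ 15.85°, λ = atan2(p_y, p_x) ≈ 75.93°.

≈ lat 16°, lon 76°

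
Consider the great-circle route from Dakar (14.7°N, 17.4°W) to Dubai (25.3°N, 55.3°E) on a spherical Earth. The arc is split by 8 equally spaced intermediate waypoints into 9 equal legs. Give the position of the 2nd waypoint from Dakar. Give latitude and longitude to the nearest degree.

Write both endpoints as unit vectors p₁, p₂ with components (cos φ cos λ, cos φ sin λ, sin φ).
The central angle between the endpoints is δ = arccos(p₁·p₂) ≈ 1.193 rad (68.4°).
Interpolate at f = 2/9 with slerp weights a = sin((1−f)δ)/sin δ ≈ 0.861, b = sin(fδ)/sin δ ≈ 0.282.
p = a·p₁ + b·p₂ ≈ (0.940, -0.040, 0.339); φ = arcsin(p_z) ≈ 19.82°, λ = atan2(p_y, p_x) ≈ -2.41°.

≈ 20°N, 2°W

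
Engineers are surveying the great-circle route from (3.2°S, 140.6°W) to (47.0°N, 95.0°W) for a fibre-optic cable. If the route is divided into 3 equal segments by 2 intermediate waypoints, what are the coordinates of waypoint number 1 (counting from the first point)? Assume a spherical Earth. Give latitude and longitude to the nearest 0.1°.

Convert each endpoint to a unit vector on the sphere (x = cos φ cos λ, y = cos φ sin λ, z = sin φ).
The central angle between the endpoints is δ = arccos(p₁·p₂) ≈ 1.120 rad (64.2°).
Interpolate at f = 1/3 with slerp weights a = sin((1−f)δ)/sin δ ≈ 0.755, b = sin(fδ)/sin δ ≈ 0.405.
p = a·p₁ + b·p₂ ≈ (-0.606, -0.754, 0.254); φ = arcsin(p_z) ≈ 14.73°, λ = atan2(p_y, p_x) ≈ -128.82°.

≈ (14.7°N, 128.8°W)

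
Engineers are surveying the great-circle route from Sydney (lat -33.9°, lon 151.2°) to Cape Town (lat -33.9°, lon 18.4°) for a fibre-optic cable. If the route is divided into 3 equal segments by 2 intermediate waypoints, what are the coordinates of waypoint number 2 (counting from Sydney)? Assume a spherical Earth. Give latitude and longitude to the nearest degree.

≈ lat -55°, lon 55°

Write both endpoints as unit vectors p₁, p₂ with components (cos φ cos λ, cos φ sin λ, sin φ).
The central angle between the endpoints is δ = arccos(p₁·p₂) ≈ 1.728 rad (99.0°).
Interpolate at f = 2/3 with slerp weights a = sin((1−f)δ)/sin δ ≈ 0.552, b = sin(fδ)/sin δ ≈ 0.925.
p = a·p₁ + b·p₂ ≈ (0.327, 0.463, -0.824); φ = arcsin(p_z) ≈ -55.46°, λ = atan2(p_y, p_x) ≈ 54.73°.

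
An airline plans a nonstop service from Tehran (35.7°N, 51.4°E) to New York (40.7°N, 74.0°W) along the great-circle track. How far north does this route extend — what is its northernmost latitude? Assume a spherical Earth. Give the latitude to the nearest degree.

≈ 60°N

The great circle lies in the plane with unit normal n̂ = (p₁ × p₂)/|p₁ × p₂|.
Here n̂_z ≈ -0.502; the vertex latitude is φ_max = arccos|n̂_z| ≈ 59.9°.
Check via Clairaut: cos φ_max = |cos φ₁| · sin C = cos(35.7°)·sin(38.2°) ≈ 0.502, again giving ≈ 59.9°.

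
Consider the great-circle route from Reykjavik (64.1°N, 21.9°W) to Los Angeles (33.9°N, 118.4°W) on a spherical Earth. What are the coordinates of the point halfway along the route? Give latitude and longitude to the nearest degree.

≈ 58°N, 89°W

The haversine formula gives a central angle δ ≈ 1.092 rad (62.6°) between the endpoints.
Interpolate at f = 1/2 with slerp weights a = sin((1−f)δ)/sin δ ≈ 0.585, b = sin(fδ)/sin δ ≈ 0.585.
p = a·p₁ + b·p₂ ≈ (0.006, -0.522, 0.853); φ = arcsin(p_z) ≈ 58.50°, λ = atan2(p_y, p_x) ≈ -89.33°.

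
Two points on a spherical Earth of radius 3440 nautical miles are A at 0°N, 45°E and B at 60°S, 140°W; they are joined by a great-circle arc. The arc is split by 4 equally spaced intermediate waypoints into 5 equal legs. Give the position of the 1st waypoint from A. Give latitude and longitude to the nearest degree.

≈ 24°S, 46°E

Convert each endpoint to a unit vector on the sphere (x = cos φ cos λ, y = cos φ sin λ, z = sin φ).
The central angle between the endpoints is δ = arccos(p₁·p₂) ≈ 2.092 rad (119.9°).
Interpolate at f = 1/5 with slerp weights a = sin((1−f)δ)/sin δ ≈ 1.147, b = sin(fδ)/sin δ ≈ 0.469.
p = a·p₁ + b·p₂ ≈ (0.632, 0.661, -0.406); φ = arcsin(p_z) ≈ -23.94°, λ = atan2(p_y, p_x) ≈ 46.28°.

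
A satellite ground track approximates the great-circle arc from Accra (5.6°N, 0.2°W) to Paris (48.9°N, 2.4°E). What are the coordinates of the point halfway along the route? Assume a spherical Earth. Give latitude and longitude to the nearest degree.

≈ (27°N, 1°E)

Write both endpoints as unit vectors p₁, p₂ with components (cos φ cos λ, cos φ sin λ, sin φ).
The central angle between the endpoints is δ = arccos(p₁·p₂) ≈ 0.757 rad (43.4°).
Interpolate at f = 1/2 with slerp weights a = sin((1−f)δ)/sin δ ≈ 0.538, b = sin(fδ)/sin δ ≈ 0.538.
p = a·p₁ + b·p₂ ≈ (0.889, 0.013, 0.458); φ = arcsin(p_z) ≈ 27.26°, λ = atan2(p_y, p_x) ≈ 0.83°.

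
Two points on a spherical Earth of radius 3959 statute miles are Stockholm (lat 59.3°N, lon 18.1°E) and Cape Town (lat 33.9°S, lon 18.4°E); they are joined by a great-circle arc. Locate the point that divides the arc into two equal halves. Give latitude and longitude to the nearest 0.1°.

From cos δ = sin φ₁ sin φ₂ + cos φ₁ cos φ₂ cos Δλ, the central angle is δ ≈ 1.627 rad (93.2°).
Interpolate at f = 1/2 with slerp weights a = sin((1−f)δ)/sin δ ≈ 0.728, b = sin(fδ)/sin δ ≈ 0.728.
p = a·p₁ + b·p₂ ≈ (0.926, 0.306, 0.220); φ = arcsin(p_z) ≈ 12.70°, λ = atan2(p_y, p_x) ≈ 18.29°.

≈ lat 12.7°N, lon 18.3°E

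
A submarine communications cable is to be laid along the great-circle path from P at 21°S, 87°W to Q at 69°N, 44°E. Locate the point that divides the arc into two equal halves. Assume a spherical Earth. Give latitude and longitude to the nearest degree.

Convert each endpoint to a unit vector on the sphere (x = cos φ cos λ, y = cos φ sin λ, z = sin φ).
The central angle between the endpoints is δ = arccos(p₁·p₂) ≈ 2.158 rad (123.6°).
Interpolate at f = 1/2 with slerp weights a = sin((1−f)δ)/sin δ ≈ 1.059, b = sin(fδ)/sin δ ≈ 1.059.
p = a·p₁ + b·p₂ ≈ (0.325, -0.724, 0.609); φ = arcsin(p_z) ≈ 37.52°, λ = atan2(p_y, p_x) ≈ -65.83°.

≈ 38°N, 66°W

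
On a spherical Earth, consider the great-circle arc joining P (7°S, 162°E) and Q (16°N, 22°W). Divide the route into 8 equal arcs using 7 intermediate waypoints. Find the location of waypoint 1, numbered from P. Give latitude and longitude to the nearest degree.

The haversine formula gives a central angle δ ≈ 2.970 rad (170.2°) between the endpoints.
Interpolate at f = 1/8 with slerp weights a = sin((1−f)δ)/sin δ ≈ 3.029, b = sin(fδ)/sin δ ≈ 2.128.
p = a·p₁ + b·p₂ ≈ (-0.962, 0.163, 0.218); φ = arcsin(p_z) ≈ 12.56°, λ = atan2(p_y, p_x) ≈ 170.41°.

≈ (13°N, 170°E)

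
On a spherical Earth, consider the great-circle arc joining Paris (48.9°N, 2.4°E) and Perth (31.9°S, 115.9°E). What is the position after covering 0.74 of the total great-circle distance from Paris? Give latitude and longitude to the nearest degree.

Write both endpoints as unit vectors p₁, p₂ with components (cos φ cos λ, cos φ sin λ, sin φ).
The central angle between the endpoints is δ = arccos(p₁·p₂) ≈ 2.240 rad (128.4°).
Interpolate at f = 0.74 with slerp weights a = sin((1−f)δ)/sin δ ≈ 0.702, b = sin(fδ)/sin δ ≈ 1.271.
p = a·p₁ + b·p₂ ≈ (-0.010, 0.990, -0.143); φ = arcsin(p_z) ≈ -8.20°, λ = atan2(p_y, p_x) ≈ 90.60°.

≈ (8°S, 91°E)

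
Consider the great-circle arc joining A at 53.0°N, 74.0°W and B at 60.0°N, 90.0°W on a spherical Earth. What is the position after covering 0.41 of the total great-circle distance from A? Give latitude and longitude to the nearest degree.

≈ 56°N, 80°W

Write both endpoints as unit vectors p₁, p₂ with components (cos φ cos λ, cos φ sin λ, sin φ).
The central angle between the endpoints is δ = arccos(p₁·p₂) ≈ 0.196 rad (11.2°).
Interpolate at f = 0.41 with slerp weights a = sin((1−f)δ)/sin δ ≈ 0.592, b = sin(fδ)/sin δ ≈ 0.412.
p = a·p₁ + b·p₂ ≈ (0.098, -0.549, 0.830); φ = arcsin(p_z) ≈ 56.11°, λ = atan2(p_y, p_x) ≈ -79.85°.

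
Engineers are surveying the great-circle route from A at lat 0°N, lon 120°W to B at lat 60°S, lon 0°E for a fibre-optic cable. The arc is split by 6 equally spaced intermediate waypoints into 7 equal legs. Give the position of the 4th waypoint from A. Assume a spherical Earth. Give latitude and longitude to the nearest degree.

≈ lat 51°S, lon 83°W

Convert each endpoint to a unit vector on the sphere (x = cos φ cos λ, y = cos φ sin λ, z = sin φ).
The central angle between the endpoints is δ = arccos(p₁·p₂) ≈ 1.823 rad (104.5°).
Interpolate at f = 4/7 with slerp weights a = sin((1−f)δ)/sin δ ≈ 0.727, b = sin(fδ)/sin δ ≈ 0.892.
p = a·p₁ + b·p₂ ≈ (0.082, -0.630, -0.772); φ = arcsin(p_z) ≈ -50.56°, λ = atan2(p_y, p_x) ≈ -82.57°.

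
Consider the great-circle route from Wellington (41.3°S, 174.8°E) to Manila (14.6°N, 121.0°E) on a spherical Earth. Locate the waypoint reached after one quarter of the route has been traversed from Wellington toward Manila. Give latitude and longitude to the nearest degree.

≈ (29°S, 158°E)

Write both endpoints as unit vectors p₁, p₂ with components (cos φ cos λ, cos φ sin λ, sin φ).
The central angle between the endpoints is δ = arccos(p₁·p₂) ≈ 1.305 rad (74.8°).
Interpolate at f = 1/4 with slerp weights a = sin((1−f)δ)/sin δ ≈ 0.860, b = sin(fδ)/sin δ ≈ 0.332.
p = a·p₁ + b·p₂ ≈ (-0.809, 0.334, -0.484); φ = arcsin(p_z) ≈ -28.94°, λ = atan2(p_y, p_x) ≈ 157.56°.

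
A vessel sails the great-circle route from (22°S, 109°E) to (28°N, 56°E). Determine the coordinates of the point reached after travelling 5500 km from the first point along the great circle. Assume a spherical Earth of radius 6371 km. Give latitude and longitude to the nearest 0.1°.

≈ (13.2°N, 73.5°E)

Convert each endpoint to a unit vector on the sphere (x = cos φ cos λ, y = cos φ sin λ, z = sin φ).
The central angle between the endpoints is δ = arccos(p₁·p₂) ≈ 1.248 rad (71.5°). The total great-circle distance is δ·R ≈ 1.248 × 6371 ≈ 7954 km, so the target fraction is f = 5500/7954 ≈ 0.691.
Interpolate at f ≈ 0.691 with slerp weights a = sin((1−f)δ)/sin δ ≈ 0.396, b = sin(fδ)/sin δ ≈ 0.801.
p = a·p₁ + b·p₂ ≈ (0.276, 0.934, 0.228); φ = arcsin(p_z) ≈ 13.17°, λ = atan2(p_y, p_x) ≈ 73.53°.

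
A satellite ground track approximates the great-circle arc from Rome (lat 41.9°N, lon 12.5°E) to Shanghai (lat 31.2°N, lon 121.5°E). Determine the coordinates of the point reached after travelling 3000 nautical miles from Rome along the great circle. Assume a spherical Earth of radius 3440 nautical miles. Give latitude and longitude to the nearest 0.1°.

≈ lat 49.3°N, lon 86.1°E

Write both endpoints as unit vectors p₁, p₂ with components (cos φ cos λ, cos φ sin λ, sin φ).
The central angle between the endpoints is δ = arccos(p₁·p₂) ≈ 1.432 rad (82.0°). The total great-circle distance is δ·R ≈ 1.432 × 3440 ≈ 4925 nmi, so the target fraction is f = 3000/4925 ≈ 0.609.
Interpolate at f ≈ 0.609 with slerp weights a = sin((1−f)δ)/sin δ ≈ 0.536, b = sin(fδ)/sin δ ≈ 0.773.
p = a·p₁ + b·p₂ ≈ (0.044, 0.650, 0.758); φ = arcsin(p_z) ≈ 49.33°, λ = atan2(p_y, p_x) ≈ 86.13°.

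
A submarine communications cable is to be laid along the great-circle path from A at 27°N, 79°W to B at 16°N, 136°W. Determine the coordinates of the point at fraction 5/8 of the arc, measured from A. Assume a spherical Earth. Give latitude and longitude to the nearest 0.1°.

Write both endpoints as unit vectors p₁, p₂ with components (cos φ cos λ, cos φ sin λ, sin φ).
The central angle between the endpoints is δ = arccos(p₁·p₂) ≈ 0.938 rad (53.7°).
Interpolate at f = 5/8 with slerp weights a = sin((1−f)δ)/sin δ ≈ 0.427, b = sin(fδ)/sin δ ≈ 0.686.
p = a·p₁ + b·p₂ ≈ (-0.402, -0.832, 0.383); φ = arcsin(p_z) ≈ 22.52°, λ = atan2(p_y, p_x) ≈ -115.78°.

≈ 22.5°N, 115.8°W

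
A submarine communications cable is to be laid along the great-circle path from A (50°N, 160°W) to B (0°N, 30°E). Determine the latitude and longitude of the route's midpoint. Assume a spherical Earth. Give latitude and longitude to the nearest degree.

≈ (63°N, 47°E)

Write both endpoints as unit vectors p₁, p₂ with components (cos φ cos λ, cos φ sin λ, sin φ).
The central angle between the endpoints is δ = arccos(p₁·p₂) ≈ 2.256 rad (129.3°).
Interpolate at f = 1/2 with slerp weights a = sin((1−f)δ)/sin δ ≈ 1.167, b = sin(fδ)/sin δ ≈ 1.167.
p = a·p₁ + b·p₂ ≈ (0.306, 0.327, 0.894); φ = arcsin(p_z) ≈ 63.40°, λ = atan2(p_y, p_x) ≈ 46.92°.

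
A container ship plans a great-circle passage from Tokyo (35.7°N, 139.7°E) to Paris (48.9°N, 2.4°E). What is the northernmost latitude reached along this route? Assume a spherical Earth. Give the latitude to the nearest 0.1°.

The great circle lies in the plane with unit normal n̂ = (p₁ × p₂)/|p₁ × p₂|.
Here n̂_z ≈ -0.362; the vertex latitude is φ_max = arccos|n̂_z| ≈ 68.7°.

≈ 68.7°N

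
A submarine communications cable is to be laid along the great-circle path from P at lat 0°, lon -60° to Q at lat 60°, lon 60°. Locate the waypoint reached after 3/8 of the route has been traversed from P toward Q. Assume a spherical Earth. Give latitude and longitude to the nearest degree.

≈ lat 34°, lon -40°

Convert each endpoint to a unit vector on the sphere (x = cos φ cos λ, y = cos φ sin λ, z = sin φ).
The central angle between the endpoints is δ = arccos(p₁·p₂) ≈ 1.823 rad (104.5°).
Interpolate at f = 3/8 with slerp weights a = sin((1−f)δ)/sin δ ≈ 0.938, b = sin(fδ)/sin δ ≈ 0.652.
p = a·p₁ + b·p₂ ≈ (0.632, -0.530, 0.565); φ = arcsin(p_z) ≈ 34.41°, λ = atan2(p_y, p_x) ≈ -39.97°.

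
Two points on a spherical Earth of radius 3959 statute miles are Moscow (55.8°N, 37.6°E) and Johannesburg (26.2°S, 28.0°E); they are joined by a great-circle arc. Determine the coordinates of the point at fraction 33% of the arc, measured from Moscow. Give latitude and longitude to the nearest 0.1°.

≈ (28.8°N, 33.1°E)

Convert each endpoint to a unit vector on the sphere (x = cos φ cos λ, y = cos φ sin λ, z = sin φ).
The central angle between the endpoints is δ = arccos(p₁·p₂) ≈ 1.438 rad (82.4°).
Interpolate at f = 0.33 with slerp weights a = sin((1−f)δ)/sin δ ≈ 0.829, b = sin(fδ)/sin δ ≈ 0.461.
p = a·p₁ + b·p₂ ≈ (0.734, 0.478, 0.482); φ = arcsin(p_z) ≈ 28.80°, λ = atan2(p_y, p_x) ≈ 33.08°.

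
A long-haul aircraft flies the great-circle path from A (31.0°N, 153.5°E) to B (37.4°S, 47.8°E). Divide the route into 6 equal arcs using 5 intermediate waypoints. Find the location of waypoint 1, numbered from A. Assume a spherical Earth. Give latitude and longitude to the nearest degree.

The haversine formula gives a central angle δ ≈ 2.091 rad (119.8°) between the endpoints.
Interpolate at f = 1/6 with slerp weights a = sin((1−f)δ)/sin δ ≈ 1.136, b = sin(fδ)/sin δ ≈ 0.394.
p = a·p₁ + b·p₂ ≈ (-0.661, 0.666, 0.346); φ = arcsin(p_z) ≈ 20.23°, λ = atan2(p_y, p_x) ≈ 134.79°.

≈ (20°N, 135°E)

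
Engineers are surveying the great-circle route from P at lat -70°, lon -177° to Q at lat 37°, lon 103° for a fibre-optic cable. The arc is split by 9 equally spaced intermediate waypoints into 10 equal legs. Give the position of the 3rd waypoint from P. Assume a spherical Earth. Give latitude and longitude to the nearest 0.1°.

≈ lat -42.6°, lon 135.2°

Convert each endpoint to a unit vector on the sphere (x = cos φ cos λ, y = cos φ sin λ, z = sin φ).
The central angle between the endpoints is δ = arccos(p₁·p₂) ≈ 2.115 rad (121.2°).
Interpolate at f = 3/10 with slerp weights a = sin((1−f)δ)/sin δ ≈ 1.164, b = sin(fδ)/sin δ ≈ 0.693.
p = a·p₁ + b·p₂ ≈ (-0.522, 0.519, -0.677); φ = arcsin(p_z) ≈ -42.61°, λ = atan2(p_y, p_x) ≈ 135.20°.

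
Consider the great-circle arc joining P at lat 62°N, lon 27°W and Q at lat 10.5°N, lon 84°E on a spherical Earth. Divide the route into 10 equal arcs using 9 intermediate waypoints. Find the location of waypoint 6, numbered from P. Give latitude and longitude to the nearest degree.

Write both endpoints as unit vectors p₁, p₂ with components (cos φ cos λ, cos φ sin λ, sin φ).
The central angle between the endpoints is δ = arccos(p₁·p₂) ≈ 1.575 rad (90.3°).
Interpolate at f = 6/10 with slerp weights a = sin((1−f)δ)/sin δ ≈ 0.589, b = sin(fδ)/sin δ ≈ 0.811.
p = a·p₁ + b·p₂ ≈ (0.330, 0.667, 0.668); φ = arcsin(p_z) ≈ 41.91°, λ = atan2(p_y, p_x) ≈ 63.69°.

≈ lat 42°N, lon 64°E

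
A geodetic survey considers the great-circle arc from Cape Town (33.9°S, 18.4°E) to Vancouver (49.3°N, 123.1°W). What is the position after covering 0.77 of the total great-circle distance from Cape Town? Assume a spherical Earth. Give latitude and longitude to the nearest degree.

Convert each endpoint to a unit vector on the sphere (x = cos φ cos λ, y = cos φ sin λ, z = sin φ).
The central angle between the endpoints is δ = arccos(p₁·p₂) ≈ 2.580 rad (147.8°).
Interpolate at f = 0.77 with slerp weights a = sin((1−f)δ)/sin δ ≈ 1.050, b = sin(fδ)/sin δ ≈ 1.718.
p = a·p₁ + b·p₂ ≈ (0.215, -0.663, 0.717); φ = arcsin(p_z) ≈ 45.78°, λ = atan2(p_y, p_x) ≈ -72.02°.

≈ 46°N, 72°W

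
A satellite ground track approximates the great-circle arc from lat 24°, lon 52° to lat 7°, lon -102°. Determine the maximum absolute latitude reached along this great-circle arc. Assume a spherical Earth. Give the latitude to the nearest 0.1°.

The great circle lies in the plane with unit normal n̂ = (p₁ × p₂)/|p₁ × p₂|.
Here n̂_z ≈ -0.618; the vertex latitude is φ_max = arccos|n̂_z| ≈ 51.9°.

≈ 51.9°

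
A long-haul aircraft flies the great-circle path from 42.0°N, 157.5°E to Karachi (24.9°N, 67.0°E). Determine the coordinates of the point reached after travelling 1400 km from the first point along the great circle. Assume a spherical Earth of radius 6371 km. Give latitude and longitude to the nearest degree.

Convert each endpoint to a unit vector on the sphere (x = cos φ cos λ, y = cos φ sin λ, z = sin φ).
The central angle between the endpoints is δ = arccos(p₁·p₂) ≈ 1.291 rad (74.0°). The total great-circle distance is δ·R ≈ 1.291 × 6371 ≈ 8227 km, so the target fraction is f = 1400/8227 ≈ 0.170.
Interpolate at f ≈ 0.170 with slerp weights a = sin((1−f)δ)/sin δ ≈ 0.913, b = sin(fδ)/sin δ ≈ 0.227.
p = a·p₁ + b·p₂ ≈ (-0.547, 0.449, 0.707); φ = arcsin(p_z) ≈ 44.96°, λ = atan2(p_y, p_x) ≈ 140.60°.

≈ 45°N, 141°E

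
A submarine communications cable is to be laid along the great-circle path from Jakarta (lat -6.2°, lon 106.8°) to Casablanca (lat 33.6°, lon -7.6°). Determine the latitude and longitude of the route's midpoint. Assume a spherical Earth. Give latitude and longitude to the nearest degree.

≈ lat 24°, lon 57°

Convert each endpoint to a unit vector on the sphere (x = cos φ cos λ, y = cos φ sin λ, z = sin φ).
The central angle between the endpoints is δ = arccos(p₁·p₂) ≈ 1.984 rad (113.7°).
Interpolate at f = 1/2 with slerp weights a = sin((1−f)δ)/sin δ ≈ 0.914, b = sin(fδ)/sin δ ≈ 0.914.
p = a·p₁ + b·p₂ ≈ (0.492, 0.769, 0.407); φ = arcsin(p_z) ≈ 24.03°, λ = atan2(p_y, p_x) ≈ 57.40°.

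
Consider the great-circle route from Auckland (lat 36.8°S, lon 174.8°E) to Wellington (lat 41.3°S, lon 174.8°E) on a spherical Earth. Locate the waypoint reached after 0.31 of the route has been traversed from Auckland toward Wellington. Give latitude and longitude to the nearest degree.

≈ lat 38°S, lon 175°E

From cos δ = sin φ₁ sin φ₂ + cos φ₁ cos φ₂ cos Δλ, the central angle is δ ≈ 0.079 rad (4.5°).
Interpolate at f = 0.31 with slerp weights a = sin((1−f)δ)/sin δ ≈ 0.690, b = sin(fδ)/sin δ ≈ 0.310.
p = a·p₁ + b·p₂ ≈ (-0.783, 0.071, -0.618); φ = arcsin(p_z) ≈ -38.20°, λ = atan2(p_y, p_x) ≈ 174.80°.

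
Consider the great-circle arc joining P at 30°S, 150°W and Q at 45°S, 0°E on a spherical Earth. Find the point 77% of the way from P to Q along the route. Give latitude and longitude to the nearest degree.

Convert each endpoint to a unit vector on the sphere (x = cos φ cos λ, y = cos φ sin λ, z = sin φ).
The central angle between the endpoints is δ = arccos(p₁·p₂) ≈ 1.749 rad (100.2°).
Interpolate at f = 0.77 with slerp weights a = sin((1−f)δ)/sin δ ≈ 0.398, b = sin(fδ)/sin δ ≈ 0.991.
p = a·p₁ + b·p₂ ≈ (0.402, -0.172, -0.899); φ = arcsin(p_z) ≈ -64.06°, λ = atan2(p_y, p_x) ≈ -23.18°.

≈ 64°S, 23°W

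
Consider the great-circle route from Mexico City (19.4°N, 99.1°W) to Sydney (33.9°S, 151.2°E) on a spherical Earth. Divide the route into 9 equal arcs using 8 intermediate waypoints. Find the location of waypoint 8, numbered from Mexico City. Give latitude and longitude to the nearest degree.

Convert each endpoint to a unit vector on the sphere (x = cos φ cos λ, y = cos φ sin λ, z = sin φ).
The central angle between the endpoints is δ = arccos(p₁·p₂) ≈ 2.037 rad (116.7°).
Interpolate at f = 8/9 with slerp weights a = sin((1−f)δ)/sin δ ≈ 0.251, b = sin(fδ)/sin δ ≈ 1.087.
p = a·p₁ + b·p₂ ≈ (-0.828, 0.201, -0.523); φ = arcsin(p_z) ≈ -31.54°, λ = atan2(p_y, p_x) ≈ 166.37°.

≈ (32°S, 166°E)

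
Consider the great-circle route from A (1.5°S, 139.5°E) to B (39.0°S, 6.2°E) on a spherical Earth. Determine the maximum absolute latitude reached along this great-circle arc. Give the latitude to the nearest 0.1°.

The great circle lies in the plane with unit normal n̂ = (p₁ × p₂)/|p₁ × p₂|.
Here n̂_z ≈ -0.660; the vertex latitude is φ_max = arccos|n̂_z| ≈ 48.7°.
Check via Clairaut: cos φ_max = |cos φ₁| · sin C = cos(1.5°)·sin(138.7°) ≈ 0.660, again giving ≈ 48.7°.

≈ 48.7°S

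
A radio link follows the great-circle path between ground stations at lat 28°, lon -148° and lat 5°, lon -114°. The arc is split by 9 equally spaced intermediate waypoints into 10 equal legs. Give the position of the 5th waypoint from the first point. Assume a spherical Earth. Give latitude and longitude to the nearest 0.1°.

≈ lat 17.2°, lon -129.9°

From cos δ = sin φ₁ sin φ₂ + cos φ₁ cos φ₂ cos Δλ, the central angle is δ ≈ 0.692 rad (39.6°).
Interpolate at f = 5/10 with slerp weights a = sin((1−f)δ)/sin δ ≈ 0.531, b = sin(fδ)/sin δ ≈ 0.531.
p = a·p₁ + b·p₂ ≈ (-0.613, -0.732, 0.296); φ = arcsin(p_z) ≈ 17.21°, λ = atan2(p_y, p_x) ≈ -129.94°.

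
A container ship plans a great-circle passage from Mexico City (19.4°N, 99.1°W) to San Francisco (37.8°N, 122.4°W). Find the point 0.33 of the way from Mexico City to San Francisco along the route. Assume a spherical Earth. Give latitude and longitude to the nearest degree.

≈ 26°N, 106°W

From cos δ = sin φ₁ sin φ₂ + cos φ₁ cos φ₂ cos Δλ, the central angle is δ ≈ 0.478 rad (27.4°).
Interpolate at f = 0.33 with slerp weights a = sin((1−f)δ)/sin δ ≈ 0.684, b = sin(fδ)/sin δ ≈ 0.341.
p = a·p₁ + b·p₂ ≈ (-0.247, -0.865, 0.437); φ = arcsin(p_z) ≈ 25.89°, λ = atan2(p_y, p_x) ≈ -105.91°.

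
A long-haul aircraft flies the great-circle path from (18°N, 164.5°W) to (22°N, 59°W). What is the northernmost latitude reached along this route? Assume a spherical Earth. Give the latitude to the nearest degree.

≈ 31°N

The great circle lies in the plane with unit normal n̂ = (p₁ × p₂)/|p₁ × p₂|.
Here n̂_z ≈ +0.856; the vertex latitude is φ_max = arccos|n̂_z| ≈ 31.1°.
Check via Clairaut: cos φ_max = |cos φ₁| · sin C = cos(18.0°)·sin(64.2°) ≈ 0.856, again giving ≈ 31.1°.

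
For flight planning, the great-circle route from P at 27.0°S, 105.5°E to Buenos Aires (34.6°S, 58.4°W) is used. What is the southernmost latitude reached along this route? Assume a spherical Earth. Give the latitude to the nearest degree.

≈ 77°S

The great circle lies in the plane with unit normal n̂ = (p₁ × p₂)/|p₁ × p₂|.
Here n̂_z ≈ -0.227; the vertex latitude is φ_max = arccos|n̂_z| ≈ 76.9°.
Check via Clairaut: cos φ_max = |cos φ₁| · sin C = cos(27.0°)·sin(165.2°) ≈ 0.227, again giving ≈ 76.9°.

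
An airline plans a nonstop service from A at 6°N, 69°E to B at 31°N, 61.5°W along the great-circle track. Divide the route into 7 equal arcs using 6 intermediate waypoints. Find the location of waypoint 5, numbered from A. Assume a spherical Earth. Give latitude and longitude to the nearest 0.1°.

≈ 41.4°N, 20.6°W

The haversine formula gives a central angle δ ≈ 2.094 rad (120.0°) between the endpoints.
Interpolate at f = 5/7 with slerp weights a = sin((1−f)δ)/sin δ ≈ 0.650, b = sin(fδ)/sin δ ≈ 1.151.
p = a·p₁ + b·p₂ ≈ (0.703, -0.263, 0.661); φ = arcsin(p_z) ≈ 41.37°, λ = atan2(p_y, p_x) ≈ -20.55°.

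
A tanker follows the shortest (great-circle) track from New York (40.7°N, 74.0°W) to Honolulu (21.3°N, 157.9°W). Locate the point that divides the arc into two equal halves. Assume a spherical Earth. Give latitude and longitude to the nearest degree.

The haversine formula gives a central angle δ ≈ 1.254 rad (71.8°) between the endpoints.
Interpolate at f = 1/2 with slerp weights a = sin((1−f)δ)/sin δ ≈ 0.617, b = sin(fδ)/sin δ ≈ 0.617.
p = a·p₁ + b·p₂ ≈ (-0.404, -0.666, 0.627); φ = arcsin(p_z) ≈ 38.82°, λ = atan2(p_y, p_x) ≈ -121.22°.

≈ (39°N, 121°W)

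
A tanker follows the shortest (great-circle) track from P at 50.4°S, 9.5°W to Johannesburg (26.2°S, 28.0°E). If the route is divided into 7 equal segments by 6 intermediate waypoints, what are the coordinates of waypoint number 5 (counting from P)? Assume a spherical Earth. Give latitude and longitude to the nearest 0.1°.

≈ 34.2°S, 19.8°E

Write both endpoints as unit vectors p₁, p₂ with components (cos φ cos λ, cos φ sin λ, sin φ).
The central angle between the endpoints is δ = arccos(p₁·p₂) ≈ 0.654 rad (37.4°).
Interpolate at f = 5/7 with slerp weights a = sin((1−f)δ)/sin δ ≈ 0.305, b = sin(fδ)/sin δ ≈ 0.740.
p = a·p₁ + b·p₂ ≈ (0.778, 0.280, -0.562); φ = arcsin(p_z) ≈ -34.20°, λ = atan2(p_y, p_x) ≈ 19.76°.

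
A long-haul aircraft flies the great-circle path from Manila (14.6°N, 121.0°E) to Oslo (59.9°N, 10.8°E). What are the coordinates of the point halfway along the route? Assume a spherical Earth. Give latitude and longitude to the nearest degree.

Convert each endpoint to a unit vector on the sphere (x = cos φ cos λ, y = cos φ sin λ, z = sin φ).
The central angle between the endpoints is δ = arccos(p₁·p₂) ≈ 1.520 rad (87.1°).
Interpolate at f = 1/2 with slerp weights a = sin((1−f)δ)/sin δ ≈ 0.690, b = sin(fδ)/sin δ ≈ 0.690.
p = a·p₁ + b·p₂ ≈ (-0.004, 0.637, 0.771); φ = arcsin(p_z) ≈ 50.42°, λ = atan2(p_y, p_x) ≈ 90.36°.

≈ 50°N, 90°E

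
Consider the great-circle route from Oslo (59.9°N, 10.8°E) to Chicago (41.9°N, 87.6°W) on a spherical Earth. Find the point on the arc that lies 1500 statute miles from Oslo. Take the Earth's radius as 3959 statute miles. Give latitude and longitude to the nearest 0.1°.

≈ (63.8°N, 35.6°W)

Convert each endpoint to a unit vector on the sphere (x = cos φ cos λ, y = cos φ sin λ, z = sin φ).
The central angle between the endpoints is δ = arccos(p₁·p₂) ≈ 1.020 rad (58.4°). The total great-circle distance is δ·R ≈ 1.020 × 3959 ≈ 4039 mi, so the target fraction is f = 1500/4039 ≈ 0.371.
Interpolate at f ≈ 0.371 with slerp weights a = sin((1−f)δ)/sin δ ≈ 0.702, b = sin(fδ)/sin δ ≈ 0.434.
p = a·p₁ + b·p₂ ≈ (0.359, -0.257, 0.897); φ = arcsin(p_z) ≈ 63.79°, λ = atan2(p_y, p_x) ≈ -35.55°.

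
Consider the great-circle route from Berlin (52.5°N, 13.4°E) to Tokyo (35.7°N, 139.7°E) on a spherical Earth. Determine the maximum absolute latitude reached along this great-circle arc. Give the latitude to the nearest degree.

≈ 66°N

The great circle lies in the plane with unit normal n̂ = (p₁ × p₂)/|p₁ × p₂|.
Here n̂_z ≈ +0.404; the vertex latitude is φ_max = arccos|n̂_z| ≈ 66.2°.
Check via Clairaut: cos φ_max = |cos φ₁| · sin C = cos(52.5°)·sin(41.6°) ≈ 0.404, again giving ≈ 66.2°.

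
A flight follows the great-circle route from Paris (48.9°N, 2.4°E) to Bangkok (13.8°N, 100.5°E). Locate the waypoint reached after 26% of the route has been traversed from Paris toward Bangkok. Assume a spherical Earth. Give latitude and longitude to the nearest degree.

≈ 50°N, 37°E

The haversine formula gives a central angle δ ≈ 1.481 rad (84.8°) between the endpoints.
Interpolate at f = 0.26 with slerp weights a = sin((1−f)δ)/sin δ ≈ 0.893, b = sin(fδ)/sin δ ≈ 0.377.
p = a·p₁ + b·p₂ ≈ (0.520, 0.385, 0.763); φ = arcsin(p_z) ≈ 49.71°, λ = atan2(p_y, p_x) ≈ 36.51°.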